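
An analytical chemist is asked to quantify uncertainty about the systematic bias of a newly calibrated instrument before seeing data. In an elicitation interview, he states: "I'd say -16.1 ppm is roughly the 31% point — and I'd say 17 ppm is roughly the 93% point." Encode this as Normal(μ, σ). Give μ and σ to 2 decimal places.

μ = -7.78, σ = 16.79

The p-quantile of Normal(μ,σ) is μ + z_p·σ, with z_{0.31} = -0.4959 and z_{0.93} = 1.476.
Eliminate σ: μ = (z₂·x₁ − z₁·x₂)/(z₂ − z₁) = (1.476·-16.1 − (-0.4959)·17)/1.972 = -7.78.
Then σ = (x₂ − x₁)/(z₂ − z₁) = (17 − -16.1)/1.972 = 16.79.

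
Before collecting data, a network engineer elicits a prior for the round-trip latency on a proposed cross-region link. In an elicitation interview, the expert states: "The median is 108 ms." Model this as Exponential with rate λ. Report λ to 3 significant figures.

λ ≈ 0.00642

Exponential median = ln 2 / λ, so λ = ln 2 / 108.0 = 0.00642.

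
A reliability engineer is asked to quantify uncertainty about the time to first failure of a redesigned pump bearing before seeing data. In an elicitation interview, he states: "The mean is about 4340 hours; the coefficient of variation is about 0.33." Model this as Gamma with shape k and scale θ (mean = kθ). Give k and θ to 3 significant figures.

For Gamma(k, scale θ): mean = kθ, variance = kθ², so CV = 1/√k.
CV = 0.33, hence k = 1/CV² = 9.18.
Then θ = mean/k = 4340/9.18 = 473.

k ≈ 9.18, θ ≈ 473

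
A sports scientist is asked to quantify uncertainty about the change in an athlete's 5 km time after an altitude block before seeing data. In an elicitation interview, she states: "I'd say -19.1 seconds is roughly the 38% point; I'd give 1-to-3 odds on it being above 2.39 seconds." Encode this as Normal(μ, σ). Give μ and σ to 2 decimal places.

For Normal(μ,σ), the p-quantile is μ + z_p·σ. Here z_{0.38} = -0.3055, z_{0.75} = 0.6745.
So -19.1 = μ − 0.3055σ and 2.39 = μ + 0.6745σ.
Subtracting: σ = (2.39 − -19.1)/(0.6745 − (-0.3055)) = 21.93.
Then μ = -19.1 − (-0.3055)·21.93 = -12.40.

μ = -12.40, σ = 21.93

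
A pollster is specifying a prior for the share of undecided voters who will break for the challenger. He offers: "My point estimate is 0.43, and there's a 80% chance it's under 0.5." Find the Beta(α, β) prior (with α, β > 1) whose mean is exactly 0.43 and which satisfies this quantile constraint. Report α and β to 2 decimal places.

With mean 0.43 fixed, write α = 0.43s, β = 0.57s where s = α+β.
Need P(θ < 0.5) = 0.8 under Beta(0.43s, 0.57s). Normal approximation: (q−m)/√(m(1−m)/s) ≈ z_{0.8} = 0.842, so s ≈ 0.43·0.57·(0.842)²/(0.5−0.43)² = 35.4.
At s = 35.4: P(θ<0.5) ≈ 0.801. Adjusting to match 0.8 gives s ≈ 35.17.
So α = 0.43·35.17 ≈ 15.12, β = 0.57·35.17 ≈ 20.05.

α ≈ 15.12, β ≈ 20.05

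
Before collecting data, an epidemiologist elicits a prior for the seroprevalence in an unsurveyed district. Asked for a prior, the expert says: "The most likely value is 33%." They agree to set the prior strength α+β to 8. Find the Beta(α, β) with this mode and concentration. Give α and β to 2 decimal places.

α = 2.98, β = 5.02

For α,β > 1 the Beta mode is (α−1)/(α+β−2). With α+β = 8, the mode is (α−1)/6.
Set (α−1)/6 = 0.33 → α = 1 + 0.33·6 = 2.98.
β = 8 − α = 5.02.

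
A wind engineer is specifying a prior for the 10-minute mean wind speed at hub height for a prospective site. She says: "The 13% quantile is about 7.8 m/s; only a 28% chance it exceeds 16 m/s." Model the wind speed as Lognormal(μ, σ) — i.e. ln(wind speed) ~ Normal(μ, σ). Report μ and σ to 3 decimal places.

If T ~ Lognormal(μ,σ) then ln T ~ Normal(μ,σ), so the p-quantile of ln T is μ + z_p·σ.
ln(7.8) = 2.054 and ln(16) = 2.773; z_{0.13} = -1.126, z_{0.72} = 0.5828.
σ = (2.773 − 2.054)/(0.5828 − (-1.126)) = 0.420.
μ = 2.054 − (-1.126)·0.420 = 2.528.

μ ≈ 2.528, σ ≈ 0.420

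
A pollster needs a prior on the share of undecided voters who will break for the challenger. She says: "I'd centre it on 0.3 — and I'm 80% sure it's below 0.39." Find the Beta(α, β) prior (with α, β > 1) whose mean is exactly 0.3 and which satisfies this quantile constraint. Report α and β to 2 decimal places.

With mean 0.3 fixed, write α = 0.3s, β = 0.7s where s = α+β.
Need P(θ < 0.39) = 0.8 under Beta(0.3s, 0.7s). Normal approximation: (q−m)/√(m(1−m)/s) ≈ z_{0.8} = 0.842, so s ≈ 0.3·0.7·(0.842)²/(0.39−0.3)² = 18.4.
At s = 18.4: P(θ<0.39) ≈ 0.805. Adjusting to match 0.8 gives s ≈ 17.41.
So α = 0.3·17.41 ≈ 5.22, β = 0.7·17.41 ≈ 12.19.

α ≈ 5.22, β ≈ 12.19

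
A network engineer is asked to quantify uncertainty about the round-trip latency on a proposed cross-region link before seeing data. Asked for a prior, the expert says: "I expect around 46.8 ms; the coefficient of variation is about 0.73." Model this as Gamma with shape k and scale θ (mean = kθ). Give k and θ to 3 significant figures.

k ≈ 1.88, θ ≈ 24.9

For Gamma(k, scale θ): mean = kθ, variance = kθ², so CV = 1/√k.
CV = 0.73, hence k = 1/CV² = 1.88.
Then θ = mean/k = 46.8/1.88 = 24.9.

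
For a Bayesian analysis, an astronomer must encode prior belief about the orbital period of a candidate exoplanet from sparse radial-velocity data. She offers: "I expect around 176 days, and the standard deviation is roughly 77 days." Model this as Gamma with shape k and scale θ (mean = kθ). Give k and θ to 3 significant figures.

k ≈ 5.22, θ ≈ 33.7

For Gamma(k, scale θ): mean = kθ, variance = kθ², so CV = 1/√k.
CV = SD/mean = 77/176 = 0.4375, hence k = 1/CV² = 5.22.
Then θ = mean/k = 176/5.22 = 33.7.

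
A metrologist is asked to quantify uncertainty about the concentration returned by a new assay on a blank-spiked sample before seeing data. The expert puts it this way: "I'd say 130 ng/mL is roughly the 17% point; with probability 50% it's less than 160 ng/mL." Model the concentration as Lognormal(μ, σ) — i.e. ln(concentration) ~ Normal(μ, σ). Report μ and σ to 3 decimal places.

μ ≈ 5.075, σ ≈ 0.218

If T ~ Lognormal(μ,σ) then ln T ~ Normal(μ,σ), so the p-quantile of ln T is μ + z_p·σ.
ln(130) = 4.868 and ln(160) = 5.075; z_{0.17} = -0.9542, z_{0.5} = 0.
σ = (5.075 − 4.868)/(0 − (-0.9542)) = 0.218.
μ = 4.868 − (-0.9542)·0.218 = 5.075.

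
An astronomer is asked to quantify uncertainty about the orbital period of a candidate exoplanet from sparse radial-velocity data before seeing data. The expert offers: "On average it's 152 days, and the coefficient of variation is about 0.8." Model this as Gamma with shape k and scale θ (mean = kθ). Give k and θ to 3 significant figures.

For Gamma(k, scale θ): mean = kθ, variance = kθ², so CV = 1/√k.
CV = 0.8, hence k = 1/CV² = 1.56.
Then θ = mean/k = 152/1.56 = 97.3.

k ≈ 1.56, θ ≈ 97.3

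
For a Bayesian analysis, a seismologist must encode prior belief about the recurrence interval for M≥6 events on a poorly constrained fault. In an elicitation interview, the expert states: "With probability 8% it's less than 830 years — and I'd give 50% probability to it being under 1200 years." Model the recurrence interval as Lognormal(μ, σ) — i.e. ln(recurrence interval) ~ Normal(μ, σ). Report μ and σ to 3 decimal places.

If T ~ Lognormal(μ,σ) then ln T ~ Normal(μ,σ), so the p-quantile of ln T is μ + z_p·σ.
ln(830) = 6.721 and ln(1200) = 7.09; z_{0.08} = -1.405, z_{0.5} = 0.
σ = (7.09 − 6.721)/(0 − (-1.405)) = 0.262.
μ = 6.721 − (-1.405)·0.262 = 7.090.

μ ≈ 7.090, σ ≈ 0.262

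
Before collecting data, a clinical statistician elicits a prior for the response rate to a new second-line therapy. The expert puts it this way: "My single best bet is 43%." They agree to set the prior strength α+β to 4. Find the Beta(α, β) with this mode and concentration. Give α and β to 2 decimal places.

α = 1.86, β = 2.14

For α,β > 1 the Beta mode is (α−1)/(α+β−2). With α+β = 4, the mode is (α−1)/2.
Set (α−1)/2 = 0.43 → α = 1 + 0.43·2 = 1.86.
β = 4 − α = 2.14.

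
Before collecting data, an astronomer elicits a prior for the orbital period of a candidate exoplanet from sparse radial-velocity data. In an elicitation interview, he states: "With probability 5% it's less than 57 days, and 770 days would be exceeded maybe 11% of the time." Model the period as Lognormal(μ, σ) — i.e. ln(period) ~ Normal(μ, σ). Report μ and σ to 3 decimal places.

If T ~ Lognormal(μ,σ) then ln T ~ Normal(μ,σ), so the p-quantile of ln T is μ + z_p·σ.
ln(57) = 4.043 and ln(770) = 6.646; z_{0.05} = -1.645, z_{0.89} = 1.227.
σ = (6.646 − 4.043)/(1.227 − (-1.645)) = 0.907.
μ = 4.043 − (-1.645)·0.907 = 5.534.

μ ≈ 5.534, σ ≈ 0.907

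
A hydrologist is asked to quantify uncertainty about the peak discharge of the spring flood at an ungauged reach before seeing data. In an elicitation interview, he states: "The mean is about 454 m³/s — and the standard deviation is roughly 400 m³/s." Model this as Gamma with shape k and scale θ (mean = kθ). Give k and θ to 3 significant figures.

For Gamma(k, scale θ): mean = kθ, variance = kθ², so CV = 1/√k.
CV = SD/mean = 400/454 = 0.8811, hence k = 1/CV² = 1.29.
Then θ = mean/k = 454/1.29 = 352.

k ≈ 1.29, θ ≈ 352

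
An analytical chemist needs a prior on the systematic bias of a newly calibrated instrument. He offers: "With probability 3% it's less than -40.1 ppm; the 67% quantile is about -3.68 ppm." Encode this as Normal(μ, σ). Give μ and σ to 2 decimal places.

μ = -10.58, σ = 15.69

For Normal(μ,σ), the p-quantile is μ + z_p·σ. Here z_{0.03} = -1.881, z_{0.67} = 0.4399.
So -40.1 = μ − 1.881σ and -3.68 = μ + 0.4399σ.
Subtracting: σ = (-3.68 − -40.1)/(0.4399 − (-1.881)) = 15.69.
Then μ = -40.1 − (-1.881)·15.69 = -10.58.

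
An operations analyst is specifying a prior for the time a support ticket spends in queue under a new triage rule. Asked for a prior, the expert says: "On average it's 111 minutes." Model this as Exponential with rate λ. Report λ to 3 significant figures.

λ ≈ 0.00901

Exponential mean = 1/λ, so λ = 1/111.0 = 0.00901.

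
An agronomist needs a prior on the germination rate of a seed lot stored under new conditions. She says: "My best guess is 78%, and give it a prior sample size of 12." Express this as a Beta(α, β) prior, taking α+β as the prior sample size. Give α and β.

Under the effective-sample-size interpretation, Beta(α, β) has prior mean α/(α+β) and prior sample size α+β.
So α+β = 12 and α/(α+β) = 0.78, giving α = 0.78·12 = 9.36 and β = 12 − 9.36 = 2.64.

α = 9.36, β = 2.64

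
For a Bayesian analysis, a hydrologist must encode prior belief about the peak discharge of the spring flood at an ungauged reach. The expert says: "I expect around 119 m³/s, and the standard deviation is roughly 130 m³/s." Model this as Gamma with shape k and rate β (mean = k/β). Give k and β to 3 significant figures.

k ≈ 0.838, β ≈ 0.00704

For Gamma(k, rate β): mean = k/β, variance = k/β², so CV = 1/√k.
CV = SD/mean = 130/119 = 1.092, hence k = 1/CV² = 0.838.
Then β = k/mean = 0.838/119 = 0.00704.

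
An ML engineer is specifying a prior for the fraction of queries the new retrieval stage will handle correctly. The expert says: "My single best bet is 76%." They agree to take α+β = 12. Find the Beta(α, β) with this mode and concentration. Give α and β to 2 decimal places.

For α,β > 1 the Beta mode is (α−1)/(α+β−2). With α+β = 12, the mode is (α−1)/10.
Set (α−1)/10 = 0.76 → α = 1 + 0.76·10 = 8.60.
β = 12 − α = 3.40.

α = 8.60, β = 3.40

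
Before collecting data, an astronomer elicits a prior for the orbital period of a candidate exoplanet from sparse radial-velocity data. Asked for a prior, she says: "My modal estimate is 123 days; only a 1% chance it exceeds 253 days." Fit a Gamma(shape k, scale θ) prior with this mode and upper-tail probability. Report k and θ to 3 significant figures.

k ≈ 10.4, θ ≈ 13.1

Gamma(k,θ) with k>1 has mode (k−1)θ, so θ = 123/(k−1).
Need P(X < 253) = 0.99 with θ tied to k this way. Start at k = 2, θ = 123: P(X<253) ≈ 0.609.
Too low — raise k to concentrate. Iterating converges to k ≈ 10.4.
Then θ = 123/(10.4−1) ≈ 13.1.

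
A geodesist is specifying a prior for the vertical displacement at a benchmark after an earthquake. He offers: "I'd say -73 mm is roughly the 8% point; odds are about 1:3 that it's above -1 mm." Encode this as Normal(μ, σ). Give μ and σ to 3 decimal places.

μ = -24.353, σ = 34.623

For Normal(μ,σ), the p-quantile is μ + z_p·σ. Here z_{0.08} = -1.405, z_{0.75} = 0.6745.
So -73 = μ − 1.405σ and -1 = μ + 0.6745σ.
Subtracting: σ = (-1 − -73)/(0.6745 − (-1.405)) = 34.623.
Then μ = -73 − (-1.405)·34.623 = -24.353.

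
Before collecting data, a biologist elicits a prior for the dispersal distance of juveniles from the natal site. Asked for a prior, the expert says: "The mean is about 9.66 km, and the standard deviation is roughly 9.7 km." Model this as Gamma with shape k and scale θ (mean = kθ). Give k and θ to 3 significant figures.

For Gamma(k, scale θ): mean = kθ, variance = kθ², so CV = 1/√k.
CV = SD/mean = 9.7/9.66 = 1.004, hence k = 1/CV² = 0.992.
Then θ = mean/k = 9.66/0.992 = 9.74.

k ≈ 0.992, θ ≈ 9.74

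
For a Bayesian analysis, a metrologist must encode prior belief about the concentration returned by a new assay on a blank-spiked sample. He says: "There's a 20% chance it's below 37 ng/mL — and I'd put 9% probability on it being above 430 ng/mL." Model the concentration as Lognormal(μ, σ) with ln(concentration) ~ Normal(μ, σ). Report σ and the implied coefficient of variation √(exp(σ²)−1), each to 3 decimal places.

If T ~ Lognormal(μ,σ) then ln T ~ Normal(μ,σ), so the p-quantile of ln T is μ + z_p·σ.
ln(37) = 3.611 and ln(430) = 6.064; z_{0.2} = -0.8416, z_{0.91} = 1.341.
σ = (6.064 − 3.611)/(1.341 − (-0.8416)) = 1.124.
μ = 3.611 − (-0.8416)·1.124 = 4.557.
CV = √(exp(σ²)−1) = √(exp(1.2632)−1) = 1.593.

σ ≈ 1.124, CV ≈ 1.593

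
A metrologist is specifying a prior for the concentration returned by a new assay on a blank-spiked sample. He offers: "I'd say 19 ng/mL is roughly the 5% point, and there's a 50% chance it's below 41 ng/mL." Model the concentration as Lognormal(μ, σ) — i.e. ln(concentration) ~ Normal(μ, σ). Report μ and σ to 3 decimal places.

μ ≈ 3.714, σ ≈ 0.468

If T ~ Lognormal(μ,σ) then ln T ~ Normal(μ,σ), so the p-quantile of ln T is μ + z_p·σ.
ln(19) = 2.944 and ln(41) = 3.714; z_{0.05} = -1.645, z_{0.5} = 0.
σ = (3.714 − 2.944)/(0 − (-1.645)) = 0.468.
μ = 2.944 − (-1.645)·0.468 = 3.714.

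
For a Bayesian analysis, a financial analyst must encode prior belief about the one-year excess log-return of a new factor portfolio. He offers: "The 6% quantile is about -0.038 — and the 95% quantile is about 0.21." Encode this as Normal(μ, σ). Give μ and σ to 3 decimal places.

μ = 0.083, σ = 0.078

For Normal(μ,σ), the p-quantile is μ + z_p·σ. Here z_{0.06} = -1.555, z_{0.95} = 1.645.
So -0.038 = μ − 1.555σ and 0.21 = μ + 1.645σ.
Subtracting: σ = (0.21 − -0.038)/(1.645 − (-1.555)) = 0.078.
Then μ = -0.038 − (-1.555)·0.078 = 0.083.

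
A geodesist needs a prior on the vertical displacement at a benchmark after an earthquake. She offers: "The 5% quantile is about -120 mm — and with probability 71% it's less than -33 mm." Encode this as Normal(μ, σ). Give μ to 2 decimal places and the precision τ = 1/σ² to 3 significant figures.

The p-quantile of Normal(μ,σ) is μ + z_p·σ, with z_{0.05} = -1.645 and z_{0.71} = 0.5534.
Eliminate σ: μ = (z₂·x₁ − z₁·x₂)/(z₂ − z₁) = (0.5534·-120 − (-1.645)·-33)/2.198 = -54.90.
Then σ = (x₂ − x₁)/(z₂ − z₁) = (-33 − -120)/2.198 = 39.58.
Precision τ = 1/σ² = 1/39.58² = 0.000638.

μ = -54.90, τ = 0.000638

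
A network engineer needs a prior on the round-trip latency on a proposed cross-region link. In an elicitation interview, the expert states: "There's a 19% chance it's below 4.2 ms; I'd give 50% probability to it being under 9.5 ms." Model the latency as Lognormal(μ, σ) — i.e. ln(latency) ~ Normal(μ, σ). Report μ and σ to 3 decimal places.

μ ≈ 2.251, σ ≈ 0.930

If T ~ Lognormal(μ,σ) then ln T ~ Normal(μ,σ), so the p-quantile of ln T is μ + z_p·σ.
ln(4.2) = 1.435 and ln(9.5) = 2.251; z_{0.19} = -0.8779, z_{0.5} = 0.
σ = (2.251 − 1.435)/(0 − (-0.8779)) = 0.930.
μ = 1.435 − (-0.8779)·0.930 = 2.251.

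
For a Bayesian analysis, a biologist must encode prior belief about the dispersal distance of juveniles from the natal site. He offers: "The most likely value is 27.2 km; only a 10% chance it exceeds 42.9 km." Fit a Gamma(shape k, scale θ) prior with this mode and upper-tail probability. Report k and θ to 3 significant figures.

k ≈ 10, θ ≈ 3.01

Gamma(k,θ) with k>1 has mode (k−1)θ, so θ = 27.2/(k−1).
Need P(X < 42.9) = 0.9 with θ tied to k this way. Start at k = 2, θ = 27.2: P(X<42.9) ≈ 0.468.
Too low — raise k to concentrate. Iterating converges to k ≈ 10.
Then θ = 27.2/(10−1) ≈ 3.01.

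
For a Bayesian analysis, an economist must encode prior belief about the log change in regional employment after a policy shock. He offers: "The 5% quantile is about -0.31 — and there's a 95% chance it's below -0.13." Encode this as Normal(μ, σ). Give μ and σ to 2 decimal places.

The p-quantile of Normal(μ,σ) is μ + z_p·σ, with z_{0.05} = -1.645 and z_{0.95} = 1.645.
Eliminate σ: μ = (z₂·x₁ − z₁·x₂)/(z₂ − z₁) = (1.645·-0.31 − (-1.645)·-0.13)/3.29 = -0.22.
Then σ = (x₂ − x₁)/(z₂ − z₁) = (-0.13 − -0.31)/3.29 = 0.05.

μ = -0.22, σ = 0.05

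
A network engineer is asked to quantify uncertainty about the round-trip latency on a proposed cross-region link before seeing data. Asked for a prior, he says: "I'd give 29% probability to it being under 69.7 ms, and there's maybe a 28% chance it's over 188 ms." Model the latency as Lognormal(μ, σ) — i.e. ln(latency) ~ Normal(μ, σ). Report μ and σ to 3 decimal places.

μ ≈ 4.727, σ ≈ 0.873

If T ~ Lognormal(μ,σ) then ln T ~ Normal(μ,σ), so the p-quantile of ln T is μ + z_p·σ.
ln(69.7) = 4.244 and ln(188) = 5.236; z_{0.29} = -0.5534, z_{0.72} = 0.5828.
σ = (5.236 − 4.244)/(0.5828 − (-0.5534)) = 0.873.
μ = 4.244 − (-0.5534)·0.873 = 4.727.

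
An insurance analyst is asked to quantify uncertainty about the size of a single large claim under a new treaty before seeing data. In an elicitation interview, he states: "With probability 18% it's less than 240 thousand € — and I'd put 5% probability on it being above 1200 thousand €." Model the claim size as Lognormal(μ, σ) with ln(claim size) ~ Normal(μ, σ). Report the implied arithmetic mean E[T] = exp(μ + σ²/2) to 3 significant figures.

E[T] ≈ 520 thousand €

If T ~ Lognormal(μ,σ) then ln T ~ Normal(μ,σ), so the p-quantile of ln T is μ + z_p·σ.
ln(240) = 5.481 and ln(1200) = 7.09; z_{0.18} = -0.9154, z_{0.95} = 1.645.
σ = (7.09 − 5.481)/(1.645 − (-0.9154)) = 0.629.
μ = 5.481 − (-0.9154)·0.629 = 6.056.
E[T] = exp(μ + σ²/2) = exp(6.056 + 0.1976) = 520 thousand €.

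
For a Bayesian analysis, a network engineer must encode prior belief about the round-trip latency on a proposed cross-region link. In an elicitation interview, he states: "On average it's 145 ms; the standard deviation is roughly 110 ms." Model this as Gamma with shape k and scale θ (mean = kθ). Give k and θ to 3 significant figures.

For Gamma(k, scale θ): mean = kθ, variance = kθ², so CV = 1/√k.
CV = SD/mean = 110/145 = 0.7586, hence k = 1/CV² = 1.74.
Then θ = mean/k = 145/1.74 = 83.4.

k ≈ 1.74, θ ≈ 83.4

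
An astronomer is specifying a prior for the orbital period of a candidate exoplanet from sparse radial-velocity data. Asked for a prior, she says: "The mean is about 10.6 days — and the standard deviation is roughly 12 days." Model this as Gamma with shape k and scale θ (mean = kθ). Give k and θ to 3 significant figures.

k ≈ 0.78, θ ≈ 13.6

For Gamma(k, scale θ): mean = kθ, variance = kθ², so CV = 1/√k.
CV = SD/mean = 12/10.6 = 1.132, hence k = 1/CV² = 0.78.
Then θ = mean/k = 10.6/0.78 = 13.6.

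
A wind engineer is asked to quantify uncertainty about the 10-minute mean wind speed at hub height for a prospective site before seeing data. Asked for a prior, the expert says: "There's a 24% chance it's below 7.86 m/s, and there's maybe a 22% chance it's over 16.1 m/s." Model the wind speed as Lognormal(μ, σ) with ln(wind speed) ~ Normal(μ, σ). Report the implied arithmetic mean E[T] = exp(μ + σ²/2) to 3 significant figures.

E[T] ≈ 12.5 m/s

If T ~ Lognormal(μ,σ) then ln T ~ Normal(μ,σ), so the p-quantile of ln T is μ + z_p·σ.
ln(7.86) = 2.062 and ln(16.1) = 2.779; z_{0.24} = -0.7063, z_{0.78} = 0.7722.
σ = (2.779 − 2.062)/(0.7722 − (-0.7063)) = 0.485.
μ = 2.062 − (-0.7063)·0.485 = 2.404.
E[T] = exp(μ + σ²/2) = exp(2.404 + 0.1176) = 12.5 m/s.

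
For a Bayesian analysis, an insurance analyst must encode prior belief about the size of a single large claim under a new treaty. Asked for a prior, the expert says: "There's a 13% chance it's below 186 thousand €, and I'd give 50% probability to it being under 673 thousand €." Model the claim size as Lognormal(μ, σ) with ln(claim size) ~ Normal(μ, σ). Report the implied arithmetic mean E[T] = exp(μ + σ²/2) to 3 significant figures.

If T ~ Lognormal(μ,σ) then ln T ~ Normal(μ,σ), so the p-quantile of ln T is μ + z_p·σ.
ln(186) = 5.226 and ln(673) = 6.512; z_{0.13} = -1.126, z_{0.5} = 0.
σ = (6.512 − 5.226)/(0 − (-1.126)) = 1.142.
μ = 5.226 − (-1.126)·1.142 = 6.512.
E[T] = exp(μ + σ²/2) = exp(6.512 + 0.6517) = 1290 thousand €.

E[T] ≈ 1290 thousand €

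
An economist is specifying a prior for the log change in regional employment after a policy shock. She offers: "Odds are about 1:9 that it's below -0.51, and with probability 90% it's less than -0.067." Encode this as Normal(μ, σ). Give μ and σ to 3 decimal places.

The p-quantile of Normal(μ,σ) is μ + z_p·σ, with z_{0.1} = -1.282 and z_{0.9} = 1.282.
Eliminate σ: μ = (z₂·x₁ − z₁·x₂)/(z₂ − z₁) = (1.282·-0.51 − (-1.282)·-0.067)/2.563 = -0.289.
Then σ = (x₂ − x₁)/(z₂ − z₁) = (-0.067 − -0.51)/2.563 = 0.173.

μ = -0.289, σ = 0.173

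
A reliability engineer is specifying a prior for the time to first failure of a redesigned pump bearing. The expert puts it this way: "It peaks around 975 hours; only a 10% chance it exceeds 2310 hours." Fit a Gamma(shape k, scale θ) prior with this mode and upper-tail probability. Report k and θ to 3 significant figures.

Gamma(k,θ) with k>1 has mode (k−1)θ, so θ = 975/(k−1).
Need P(X < 2310) = 0.9 with θ tied to k this way. Start at k = 2, θ = 975: P(X<2310) ≈ 0.685.
Too low — raise k to concentrate. Iterating converges to k ≈ 3.58.
Then θ = 975/(3.58−1) ≈ 377.

k ≈ 3.58, θ ≈ 377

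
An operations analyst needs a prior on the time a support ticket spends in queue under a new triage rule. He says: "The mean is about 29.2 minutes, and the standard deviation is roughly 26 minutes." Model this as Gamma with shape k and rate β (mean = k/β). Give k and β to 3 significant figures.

k ≈ 1.26, β ≈ 0.0432

For Gamma(k, rate β): mean = k/β, variance = k/β², so CV = 1/√k.
CV = SD/mean = 26/29.2 = 0.8904, hence k = 1/CV² = 1.26.
Then β = k/mean = 1.26/29.2 = 0.0432.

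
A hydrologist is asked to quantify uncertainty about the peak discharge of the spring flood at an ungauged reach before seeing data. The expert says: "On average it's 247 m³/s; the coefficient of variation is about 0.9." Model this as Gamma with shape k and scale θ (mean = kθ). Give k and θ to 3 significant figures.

For Gamma(k, scale θ): mean = kθ, variance = kθ², so CV = 1/√k.
CV = 0.9, hence k = 1/CV² = 1.23.
Then θ = mean/k = 247/1.23 = 200.

k ≈ 1.23, θ ≈ 200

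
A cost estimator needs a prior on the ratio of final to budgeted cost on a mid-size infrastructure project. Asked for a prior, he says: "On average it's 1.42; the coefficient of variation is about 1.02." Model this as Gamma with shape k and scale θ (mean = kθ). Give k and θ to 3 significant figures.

k ≈ 0.961, θ ≈ 1.48

For Gamma(k, scale θ): mean = kθ, variance = kθ², so CV = 1/√k.
CV = 1.02, hence k = 1/CV² = 0.961.
Then θ = mean/k = 1.42/0.961 = 1.48.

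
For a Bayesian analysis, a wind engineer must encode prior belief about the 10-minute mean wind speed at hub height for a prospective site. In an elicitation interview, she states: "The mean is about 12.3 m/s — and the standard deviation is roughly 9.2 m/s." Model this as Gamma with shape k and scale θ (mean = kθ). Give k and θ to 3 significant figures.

For Gamma(k, scale θ): mean = kθ, variance = kθ², so CV = 1/√k.
CV = SD/mean = 9.2/12.3 = 0.748, hence k = 1/CV² = 1.79.
Then θ = mean/k = 12.3/1.79 = 6.88.

k ≈ 1.79, θ ≈ 6.88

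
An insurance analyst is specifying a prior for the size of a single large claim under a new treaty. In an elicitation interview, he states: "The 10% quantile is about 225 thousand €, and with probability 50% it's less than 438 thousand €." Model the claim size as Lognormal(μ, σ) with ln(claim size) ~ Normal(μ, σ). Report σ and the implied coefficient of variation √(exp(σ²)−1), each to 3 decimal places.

σ ≈ 0.520, CV ≈ 0.557

If T ~ Lognormal(μ,σ) then ln T ~ Normal(μ,σ), so the p-quantile of ln T is μ + z_p·σ.
ln(225) = 5.416 and ln(438) = 6.082; z_{0.1} = -1.282, z_{0.5} = 0.
σ = (6.082 − 5.416)/(0 − (-1.282)) = 0.520.
μ = 5.416 − (-1.282)·0.520 = 6.082.
CV = √(exp(σ²)−1) = √(exp(0.2702)−1) = 0.557.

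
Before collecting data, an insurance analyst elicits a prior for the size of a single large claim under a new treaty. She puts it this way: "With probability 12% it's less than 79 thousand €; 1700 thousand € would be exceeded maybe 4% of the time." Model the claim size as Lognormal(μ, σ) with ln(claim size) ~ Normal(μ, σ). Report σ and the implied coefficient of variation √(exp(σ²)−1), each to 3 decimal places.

If T ~ Lognormal(μ,σ) then ln T ~ Normal(μ,σ), so the p-quantile of ln T is μ + z_p·σ.
ln(79) = 4.369 and ln(1700) = 7.438; z_{0.12} = -1.175, z_{0.96} = 1.751.
σ = (7.438 − 4.369)/(1.751 − (-1.175)) = 1.049.
μ = 4.369 − (-1.175)·1.049 = 5.602.
CV = √(exp(σ²)−1) = √(exp(1.1003)−1) = 1.416.

σ ≈ 1.049, CV ≈ 1.416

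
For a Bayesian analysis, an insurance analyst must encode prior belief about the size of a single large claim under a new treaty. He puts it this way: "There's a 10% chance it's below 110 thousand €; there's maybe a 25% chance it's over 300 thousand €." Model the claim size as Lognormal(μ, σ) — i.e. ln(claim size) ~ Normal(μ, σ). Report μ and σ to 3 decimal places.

If T ~ Lognormal(μ,σ) then ln T ~ Normal(μ,σ), so the p-quantile of ln T is μ + z_p·σ.
ln(110) = 4.7 and ln(300) = 5.704; z_{0.1} = -1.282, z_{0.75} = 0.6745.
σ = (5.704 − 4.7)/(0.6745 − (-1.282)) = 0.513.
μ = 4.7 − (-1.282)·0.513 = 5.358.

μ ≈ 5.358, σ ≈ 0.513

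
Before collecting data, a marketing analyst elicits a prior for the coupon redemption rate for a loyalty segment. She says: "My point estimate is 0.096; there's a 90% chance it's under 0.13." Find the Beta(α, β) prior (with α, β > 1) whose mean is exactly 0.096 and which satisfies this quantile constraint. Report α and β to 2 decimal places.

α ≈ 12.57, β ≈ 118.39

With mean 0.096 fixed, write α = 0.096s, β = 0.904s where s = α+β.
Need P(θ < 0.13) = 0.9 under Beta(0.096s, 0.904s). Normal approximation: (q−m)/√(m(1−m)/s) ≈ z_{0.9} = 1.28, so s ≈ 0.096·0.904·(1.28)²/(0.13−0.096)² = 123.3.
At s = 123.3: P(θ<0.13) ≈ 0.894. Adjusting to match 0.9 gives s ≈ 130.97.
So α = 0.096·130.97 ≈ 12.57, β = 0.904·130.97 ≈ 118.39.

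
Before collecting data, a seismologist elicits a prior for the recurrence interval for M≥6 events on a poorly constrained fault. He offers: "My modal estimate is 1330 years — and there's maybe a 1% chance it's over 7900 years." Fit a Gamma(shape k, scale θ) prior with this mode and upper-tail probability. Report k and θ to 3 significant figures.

k ≈ 2.17, θ ≈ 1140

Gamma(k,θ) with k>1 has mode (k−1)θ, so θ = 1330/(k−1).
Need P(X < 7900) = 0.99 with θ tied to k this way. Start at k = 2, θ = 1330: P(X<7900) ≈ 0.982.
Too low — raise k to concentrate. Iterating converges to k ≈ 2.17.
Then θ = 1330/(2.17−1) ≈ 1140.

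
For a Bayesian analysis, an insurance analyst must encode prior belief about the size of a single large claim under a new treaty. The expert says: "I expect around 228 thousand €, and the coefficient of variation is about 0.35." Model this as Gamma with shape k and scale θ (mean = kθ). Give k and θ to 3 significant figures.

For Gamma(k, scale θ): mean = kθ, variance = kθ², so CV = 1/√k.
CV = 0.35, hence k = 1/CV² = 8.16.
Then θ = mean/k = 228/8.16 = 27.9.

k ≈ 8.16, θ ≈ 27.9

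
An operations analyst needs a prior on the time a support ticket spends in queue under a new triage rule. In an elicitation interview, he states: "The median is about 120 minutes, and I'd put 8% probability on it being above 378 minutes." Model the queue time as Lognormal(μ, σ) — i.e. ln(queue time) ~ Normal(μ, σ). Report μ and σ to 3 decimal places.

If T ~ Lognormal(μ,σ) then ln T ~ Normal(μ,σ), so the p-quantile of ln T is μ + z_p·σ.
ln(120) = 4.787 and ln(378) = 5.935; z_{0.5} = 0, z_{0.92} = 1.405.
σ = (5.935 − 4.787)/(1.405 − (0)) = 0.817.
μ = 4.787 − (0)·0.817 = 4.787.

μ ≈ 4.787, σ ≈ 0.817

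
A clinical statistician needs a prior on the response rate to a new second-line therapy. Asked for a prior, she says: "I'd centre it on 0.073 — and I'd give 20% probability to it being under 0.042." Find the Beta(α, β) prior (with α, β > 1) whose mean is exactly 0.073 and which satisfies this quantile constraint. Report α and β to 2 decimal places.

With mean 0.073 fixed, write α = 0.073s, β = 0.927s where s = α+β.
Need P(θ < 0.042) = 0.2 under Beta(0.073s, 0.927s). Normal approximation: (q−m)/√(m(1−m)/s) ≈ z_{0.2} = -0.842, so s ≈ 0.073·0.927·(-0.842)²/(0.042−0.073)² = 49.9.
At s = 49.9: P(θ<0.042) ≈ 0.205. Adjusting to match 0.2 gives s ≈ 51.28.
So α = 0.073·51.28 ≈ 3.74, β = 0.927·51.28 ≈ 47.54.

α ≈ 3.74, β ≈ 47.54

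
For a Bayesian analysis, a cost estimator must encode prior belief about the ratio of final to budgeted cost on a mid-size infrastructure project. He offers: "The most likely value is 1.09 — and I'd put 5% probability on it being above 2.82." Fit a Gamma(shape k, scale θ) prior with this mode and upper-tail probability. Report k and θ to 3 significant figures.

Gamma(k,θ) with k>1 has mode (k−1)θ, so θ = 1.09/(k−1).
Need P(X < 2.82) = 0.95 with θ tied to k this way. Start at k = 2, θ = 1.09: P(X<2.82) ≈ 0.730.
Too low — raise k to concentrate. Iterating converges to k ≈ 3.99.
Then θ = 1.09/(3.99−1) ≈ 0.364.

k ≈ 3.99, θ ≈ 0.364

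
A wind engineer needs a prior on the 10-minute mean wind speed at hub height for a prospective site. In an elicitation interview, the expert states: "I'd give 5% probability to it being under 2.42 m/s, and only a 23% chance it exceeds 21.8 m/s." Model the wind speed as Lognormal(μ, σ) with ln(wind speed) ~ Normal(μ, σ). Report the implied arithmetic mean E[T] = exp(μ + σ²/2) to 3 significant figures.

E[T] ≈ 16.9 m/s

If T ~ Lognormal(μ,σ) then ln T ~ Normal(μ,σ), so the p-quantile of ln T is μ + z_p·σ.
ln(2.42) = 0.8838 and ln(21.8) = 3.082; z_{0.05} = -1.645, z_{0.77} = 0.7388.
σ = (3.082 − 0.8838)/(0.7388 − (-1.645)) = 0.922.
μ = 0.8838 − (-1.645)·0.922 = 2.401.
E[T] = exp(μ + σ²/2) = exp(2.401 + 0.4252) = 16.9 m/s.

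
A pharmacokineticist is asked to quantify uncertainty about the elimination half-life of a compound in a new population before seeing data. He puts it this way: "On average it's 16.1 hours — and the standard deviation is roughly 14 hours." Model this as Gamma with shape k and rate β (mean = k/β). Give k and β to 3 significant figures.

k ≈ 1.32, β ≈ 0.0821

For Gamma(k, rate β): mean = k/β, variance = k/β², so CV = 1/√k.
CV = SD/mean = 14/16.1 = 0.8696, hence k = 1/CV² = 1.32.
Then β = k/mean = 1.32/16.1 = 0.0821.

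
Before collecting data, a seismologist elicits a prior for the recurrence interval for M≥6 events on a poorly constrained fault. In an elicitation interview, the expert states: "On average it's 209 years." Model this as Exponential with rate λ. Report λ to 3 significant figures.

Exponential mean = 1/λ, so λ = 1/209.0 = 0.00478.

λ ≈ 0.00478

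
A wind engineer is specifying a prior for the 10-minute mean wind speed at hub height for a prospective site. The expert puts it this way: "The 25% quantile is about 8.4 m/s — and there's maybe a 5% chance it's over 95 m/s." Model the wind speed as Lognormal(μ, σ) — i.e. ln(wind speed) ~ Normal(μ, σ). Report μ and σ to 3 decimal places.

μ ≈ 2.834, σ ≈ 1.046

If T ~ Lognormal(μ,σ) then ln T ~ Normal(μ,σ), so the p-quantile of ln T is μ + z_p·σ.
ln(8.4) = 2.128 and ln(95) = 4.554; z_{0.25} = -0.6745, z_{0.95} = 1.645.
σ = (4.554 − 2.128)/(1.645 − (-0.6745)) = 1.046.
μ = 2.128 − (-0.6745)·1.046 = 2.834.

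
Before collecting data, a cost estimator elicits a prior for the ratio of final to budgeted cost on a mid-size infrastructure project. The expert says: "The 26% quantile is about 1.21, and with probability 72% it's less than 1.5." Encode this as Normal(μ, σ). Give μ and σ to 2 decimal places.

μ = 1.36, σ = 0.24

For Normal(μ,σ), the p-quantile is μ + z_p·σ. Here z_{0.26} = -0.6433, z_{0.72} = 0.5828.
So 1.21 = μ − 0.6433σ and 1.5 = μ + 0.5828σ.
Subtracting: σ = (1.5 − 1.21)/(0.5828 − (-0.6433)) = 0.24.
Then μ = 1.21 − (-0.6433)·0.24 = 1.36.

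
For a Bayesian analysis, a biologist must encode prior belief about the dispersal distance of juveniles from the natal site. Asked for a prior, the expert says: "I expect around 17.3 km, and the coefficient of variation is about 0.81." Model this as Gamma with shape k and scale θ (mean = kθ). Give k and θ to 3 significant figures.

For Gamma(k, scale θ): mean = kθ, variance = kθ², so CV = 1/√k.
CV = 0.81, hence k = 1/CV² = 1.52.
Then θ = mean/k = 17.3/1.52 = 11.4.

k ≈ 1.52, θ ≈ 11.4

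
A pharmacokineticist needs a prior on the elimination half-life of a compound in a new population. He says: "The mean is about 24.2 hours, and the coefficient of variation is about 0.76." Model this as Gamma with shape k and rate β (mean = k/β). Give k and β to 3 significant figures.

k ≈ 1.73, β ≈ 0.0715

For Gamma(k, rate β): mean = k/β, variance = k/β², so CV = 1/√k.
CV = 0.76, hence k = 1/CV² = 1.73.
Then β = k/mean = 1.73/24.2 = 0.0715.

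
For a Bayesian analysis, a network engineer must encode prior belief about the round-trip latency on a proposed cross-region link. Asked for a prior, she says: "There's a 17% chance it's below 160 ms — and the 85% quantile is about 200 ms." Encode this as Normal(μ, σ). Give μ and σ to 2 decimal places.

μ = 179.17, σ = 20.09

For Normal(μ,σ), the p-quantile is μ + z_p·σ. Here z_{0.17} = -0.9542, z_{0.85} = 1.036.
So 160 = μ − 0.9542σ and 200 = μ + 1.036σ.
Subtracting: σ = (200 − 160)/(1.036 − (-0.9542)) = 20.09.
Then μ = 160 − (-0.9542)·20.09 = 179.17.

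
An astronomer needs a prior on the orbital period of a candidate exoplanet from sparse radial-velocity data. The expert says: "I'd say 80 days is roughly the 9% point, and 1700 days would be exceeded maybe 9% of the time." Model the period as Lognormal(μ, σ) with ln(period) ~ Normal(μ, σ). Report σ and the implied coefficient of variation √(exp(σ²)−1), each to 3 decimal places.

If T ~ Lognormal(μ,σ) then ln T ~ Normal(μ,σ), so the p-quantile of ln T is μ + z_p·σ.
ln(80) = 4.382 and ln(1700) = 7.438; z_{0.09} = -1.341, z_{0.91} = 1.341.
σ = (7.438 − 4.382)/(1.341 − (-1.341)) = 1.140.
μ = 4.382 − (-1.341)·1.140 = 5.910.
CV = √(exp(σ²)−1) = √(exp(1.2991)−1) = 1.633.

σ ≈ 1.140, CV ≈ 1.633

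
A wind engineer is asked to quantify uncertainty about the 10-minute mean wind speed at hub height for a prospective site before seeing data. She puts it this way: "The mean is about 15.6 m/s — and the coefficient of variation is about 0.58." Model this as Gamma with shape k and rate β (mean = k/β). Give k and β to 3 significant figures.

For Gamma(k, rate β): mean = k/β, variance = k/β², so CV = 1/√k.
CV = 0.58, hence k = 1/CV² = 2.97.
Then β = k/mean = 2.97/15.6 = 0.191.

k ≈ 2.97, β ≈ 0.191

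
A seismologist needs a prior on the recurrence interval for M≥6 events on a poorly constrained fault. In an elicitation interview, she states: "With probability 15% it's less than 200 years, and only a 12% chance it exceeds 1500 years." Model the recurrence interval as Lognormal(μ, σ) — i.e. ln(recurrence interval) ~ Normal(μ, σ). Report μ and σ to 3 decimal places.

μ ≈ 6.243, σ ≈ 0.911

If T ~ Lognormal(μ,σ) then ln T ~ Normal(μ,σ), so the p-quantile of ln T is μ + z_p·σ.
ln(200) = 5.298 and ln(1500) = 7.313; z_{0.15} = -1.036, z_{0.88} = 1.175.
σ = (7.313 − 5.298)/(1.175 − (-1.036)) = 0.911.
μ = 5.298 − (-1.036)·0.911 = 6.243.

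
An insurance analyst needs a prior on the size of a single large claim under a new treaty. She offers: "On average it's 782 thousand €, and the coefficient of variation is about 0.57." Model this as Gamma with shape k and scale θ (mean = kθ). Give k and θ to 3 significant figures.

For Gamma(k, scale θ): mean = kθ, variance = kθ², so CV = 1/√k.
CV = 0.57, hence k = 1/CV² = 3.08.
Then θ = mean/k = 782/3.08 = 254.

k ≈ 3.08, θ ≈ 254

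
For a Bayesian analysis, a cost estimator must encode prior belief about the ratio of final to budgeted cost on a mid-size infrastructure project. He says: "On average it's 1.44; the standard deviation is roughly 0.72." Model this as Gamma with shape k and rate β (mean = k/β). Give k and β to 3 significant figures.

k ≈ 4, β ≈ 2.78

For Gamma(k, rate β): mean = k/β, variance = k/β², so CV = 1/√k.
CV = SD/mean = 0.72/1.44 = 0.5, hence k = 1/CV² = 4.
Then β = k/mean = 4/1.44 = 2.78.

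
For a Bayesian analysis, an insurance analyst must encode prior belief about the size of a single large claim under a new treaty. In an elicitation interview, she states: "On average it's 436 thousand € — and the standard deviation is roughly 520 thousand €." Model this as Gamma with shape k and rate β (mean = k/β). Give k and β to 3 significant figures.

For Gamma(k, rate β): mean = k/β, variance = k/β², so CV = 1/√k.
CV = SD/mean = 520/436 = 1.193, hence k = 1/CV² = 0.703.
Then β = k/mean = 0.703/436 = 0.00161.

k ≈ 0.703, β ≈ 0.00161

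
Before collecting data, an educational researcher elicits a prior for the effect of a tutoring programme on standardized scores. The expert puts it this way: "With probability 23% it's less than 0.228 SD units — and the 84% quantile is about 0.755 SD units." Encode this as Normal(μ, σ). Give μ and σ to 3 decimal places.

For Normal(μ,σ), the p-quantile is μ + z_p·σ. Here z_{0.23} = -0.7388, z_{0.84} = 0.9945.
So 0.228 = μ − 0.7388σ and 0.755 = μ + 0.9945σ.
Subtracting: σ = (0.755 − 0.228)/(0.9945 − (-0.7388)) = 0.304.
Then μ = 0.228 − (-0.7388)·0.304 = 0.453.

μ = 0.453, σ = 0.304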